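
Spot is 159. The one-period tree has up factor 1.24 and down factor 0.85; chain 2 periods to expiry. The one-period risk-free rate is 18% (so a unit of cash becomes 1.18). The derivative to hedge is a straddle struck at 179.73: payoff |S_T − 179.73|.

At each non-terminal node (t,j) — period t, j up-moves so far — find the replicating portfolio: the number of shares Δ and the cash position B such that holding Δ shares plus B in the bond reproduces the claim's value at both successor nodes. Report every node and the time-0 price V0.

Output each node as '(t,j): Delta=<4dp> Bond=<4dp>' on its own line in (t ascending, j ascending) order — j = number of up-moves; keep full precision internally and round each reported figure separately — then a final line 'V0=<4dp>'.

(0,0): Delta=0.4975 Bond=-42.4344
(1,0): Delta=-1.0000 Bond=152.3136
(1,1): Delta=0.6841 Bond=-86.8700
V0=36.6669

The replicating-portfolio and risk-neutral prices coincide; use p* = (1.18−0.85)/(1.24−0.85) = 0.8462 for the latter.
At expiry t=2: V(2,0)=64.8525, V(2,1)=12.1440, V(2,2)=64.7484
(1,0): S=135.1500. Δ = (V_up−V_dn)/(S_up−S_dn) = (12.1440−64.8525)/(167.5860−114.8775) = -1.0000. V = [p*·12.1440 + (1−p*)·64.8525]/1.18 = 17.1636. B = V − Δ·S = 152.3136.
(1,1): S=197.1600. Δ = (V_up−V_dn)/(S_up−S_dn) = (64.7484−12.1440)/(244.4784−167.5860) = 0.6841. V = [p*·64.7484 + (1−p*)·12.1440]/1.18 = 48.0131. B = V − Δ·S = -86.8700.
(0,0): S=159.0000. Δ = (V_up−V_dn)/(S_up−S_dn) = (48.0131−17.1636)/(197.1600−135.1500) = 0.4975. V = [p*·48.0131 + (1−p*)·17.1636]/1.18 = 36.6669. B = V − Δ·S = -42.4344.
Check: Δ(0,0)·S0 + B(0,0) = 36.6669 = V0.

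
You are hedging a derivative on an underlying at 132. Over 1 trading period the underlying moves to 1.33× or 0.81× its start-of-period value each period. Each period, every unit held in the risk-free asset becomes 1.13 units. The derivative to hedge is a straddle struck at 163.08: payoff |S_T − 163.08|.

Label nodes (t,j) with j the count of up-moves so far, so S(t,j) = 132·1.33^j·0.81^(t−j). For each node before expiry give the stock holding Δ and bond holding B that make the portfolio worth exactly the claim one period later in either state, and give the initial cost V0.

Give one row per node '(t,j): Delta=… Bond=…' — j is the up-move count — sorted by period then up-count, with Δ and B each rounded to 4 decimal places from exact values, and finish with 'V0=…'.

No-arbitrage ⇒ martingale measure with p* = (R−d)/(u−d) = 0.6154.
Terminal payoffs: V(1,0)=56.1600, V(1,1)=12.4800
  t=0,j=0: stock 132.0000 → up 175.5600 (V=12.4800), down 106.9200 (V=56.1600). Price 25.9115; hedge Δ=-0.6364, bond B=109.9115.
Check: Δ(0,0)·S0 + B(0,0) = 25.9115 = V0.

(0,0): Delta=-0.6364 Bond=109.9115
V0=25.9115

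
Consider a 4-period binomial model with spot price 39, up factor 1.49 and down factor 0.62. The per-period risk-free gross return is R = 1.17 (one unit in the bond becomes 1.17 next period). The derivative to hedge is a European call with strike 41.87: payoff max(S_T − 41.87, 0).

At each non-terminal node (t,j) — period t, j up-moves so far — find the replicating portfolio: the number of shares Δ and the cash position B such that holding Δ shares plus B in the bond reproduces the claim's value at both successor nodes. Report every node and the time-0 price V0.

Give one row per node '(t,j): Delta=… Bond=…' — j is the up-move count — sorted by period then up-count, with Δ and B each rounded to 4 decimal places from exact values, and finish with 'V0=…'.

(0,0): Delta=0.8312 Bond=-12.0379
(1,0): Delta=0.5290 Bond=-6.7782
(1,1): Delta=0.9043 Bond=-18.3353
(2,0): Delta=0.0000 Bond=0.0000
(2,1): Delta=0.6571 Bond=-12.5445
(2,2): Delta=0.9642 Bond=-26.6350
(3,0): Delta=0.0000 Bond=0.0000
(3,1): Delta=0.0000 Bond=0.0000
(3,2): Delta=0.8161 Bond=-23.2165
(3,3): Delta=1.0000 Bond=-35.7863
V0=20.3770

No-arbitrage ⇒ martingale measure with p* = (R−d)/(u−d) = 0.6322.
At expiry t=4: V(4,0)=0.0000, V(4,1)=0.0000, V(4,2)=0.0000, V(4,3)=38.1162, V(4,4)=150.3549
(3,0): S=9.2948. Δ = (V_up−V_dn)/(S_up−S_dn) = (0.0000−0.0000)/(13.8492−5.7628) = 0.0000. V = [p*·0.0000 + (1−p*)·0.0000]/1.17 = 0.0000. B = V − Δ·S = 0.0000.
(3,1): S=22.3375. Δ = (V_up−V_dn)/(S_up−S_dn) = (0.0000−0.0000)/(33.2829−13.8492) = 0.0000. V = [p*·0.0000 + (1−p*)·0.0000]/1.17 = 0.0000. B = V − Δ·S = 0.0000.
(3,2): S=53.6820. Δ = (V_up−V_dn)/(S_up−S_dn) = (38.1162−0.0000)/(79.9862−33.2829) = 0.8161. V = [p*·38.1162 + (1−p*)·0.0000]/1.17 = 20.5953. B = V − Δ·S = -23.2165.
(3,3): S=129.0100. Δ = (V_up−V_dn)/(S_up−S_dn) = (150.3549−38.1162)/(192.2249−79.9862) = 1.0000. V = [p*·150.3549 + (1−p*)·38.1162]/1.17 = 93.2237. B = V − Δ·S = -35.7863.
(2,0): S=14.9916. Δ = (V_up−V_dn)/(S_up−S_dn) = (0.0000−0.0000)/(22.3375−9.2948) = 0.0000. V = [p*·0.0000 + (1−p*)·0.0000]/1.17 = 0.0000. B = V − Δ·S = 0.0000.
(2,1): S=36.0282. Δ = (V_up−V_dn)/(S_up−S_dn) = (20.5953−0.0000)/(53.6820−22.3375) = 0.6571. V = [p*·20.5953 + (1−p*)·0.0000]/1.17 = 11.1282. B = V − Δ·S = -12.5445.
(2,2): S=86.5839. Δ = (V_up−V_dn)/(S_up−S_dn) = (93.2237−20.5953)/(129.0100−53.6820) = 0.9642. V = [p*·93.2237 + (1−p*)·20.5953]/1.17 = 56.8460. B = V − Δ·S = -26.6350.
(1,0): S=24.1800. Δ = (V_up−V_dn)/(S_up−S_dn) = (11.1282−0.0000)/(36.0282−14.9916) = 0.5290. V = [p*·11.1282 + (1−p*)·0.0000]/1.17 = 6.0129. B = V − Δ·S = -6.7782.
(1,1): S=58.1100. Δ = (V_up−V_dn)/(S_up−S_dn) = (56.8460−11.1282)/(86.5839−36.0282) = 0.9043. V = [p*·56.8460 + (1−p*)·11.1282]/1.17 = 34.2139. B = V − Δ·S = -18.3353.
(0,0): S=39.0000. Δ = (V_up−V_dn)/(S_up−S_dn) = (34.2139−6.0129)/(58.1100−24.1800) = 0.8312. V = [p*·34.2139 + (1−p*)·6.0129]/1.17 = 20.3770. B = V − Δ·S = -12.0379.
Self-financing check: at every node Δ·S+B equals the discounted successor values.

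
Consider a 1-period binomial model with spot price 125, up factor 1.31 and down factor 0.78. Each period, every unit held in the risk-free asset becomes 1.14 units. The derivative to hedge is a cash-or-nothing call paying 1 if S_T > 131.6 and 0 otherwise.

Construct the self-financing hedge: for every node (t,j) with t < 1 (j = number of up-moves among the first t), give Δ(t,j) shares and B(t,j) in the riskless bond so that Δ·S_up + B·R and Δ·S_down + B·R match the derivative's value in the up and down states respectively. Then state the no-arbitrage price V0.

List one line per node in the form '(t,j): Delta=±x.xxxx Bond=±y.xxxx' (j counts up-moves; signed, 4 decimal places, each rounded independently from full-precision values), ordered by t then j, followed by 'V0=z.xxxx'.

No-arbitrage ⇒ martingale measure with p* = (R−d)/(u−d) = 0.6792.
Payoff layer (t=1): V(1,0)=0.0000, V(1,1)=1.0000
(0,0): S=125.0000. Δ = (V_up−V_dn)/(S_up−S_dn) = (1.0000−0.0000)/(163.7500−97.5000) = 0.0151. V = [p*·1.0000 + (1−p*)·0.0000]/1.14 = 0.5958. B = V − Δ·S = -1.2910.
Check: Δ(0,0)·S0 + B(0,0) = 0.5958 = V0.

(0,0): Delta=0.0151 Bond=-1.2910
V0=0.5958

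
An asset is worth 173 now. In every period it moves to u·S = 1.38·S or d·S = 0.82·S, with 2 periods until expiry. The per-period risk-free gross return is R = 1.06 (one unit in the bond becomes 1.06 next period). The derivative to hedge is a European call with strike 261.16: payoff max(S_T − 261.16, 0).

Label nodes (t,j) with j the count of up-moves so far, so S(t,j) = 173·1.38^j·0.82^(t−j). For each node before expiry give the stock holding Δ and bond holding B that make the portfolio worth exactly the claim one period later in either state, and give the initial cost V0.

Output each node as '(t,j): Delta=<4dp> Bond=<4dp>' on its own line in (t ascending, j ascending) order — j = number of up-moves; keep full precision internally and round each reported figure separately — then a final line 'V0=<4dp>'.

Risk-neutral probability p* = (R−d)/(u−d) = (1.06−0.82)/(1.38−0.82) = 0.4286.
At expiry t=2: V(2,0)=0.0000, V(2,1)=0.0000, V(2,2)=68.3012
Node (1,0) S=141.8600: V=(p*·0.0000+(1−p*)·0.0000)/1.06=0.0000; Δ=(0.0000−0.0000)/(195.7668−116.3252)=0.0000; B=V−Δ·S=0.0000
Node (1,1) S=238.7400: V=(p*·68.3012+(1−p*)·0.0000)/1.06=27.6150; Δ=(68.3012−0.0000)/(329.4612−195.7668)=0.5109; B=V−Δ·S=-94.3514
Node (0,0) S=173.0000: V=(p*·27.6150+(1−p*)·0.0000)/1.06=11.1651; Δ=(27.6150−0.0000)/(238.7400−141.8600)=0.2850; B=V−Δ·S=-38.1475
The time-0 hedge costs 11.1651, which is the no-arbitrage price.

(0,0): Delta=0.2850 Bond=-38.1475
(1,0): Delta=0.0000 Bond=0.0000
(1,1): Delta=0.5109 Bond=-94.3514
V0=11.1651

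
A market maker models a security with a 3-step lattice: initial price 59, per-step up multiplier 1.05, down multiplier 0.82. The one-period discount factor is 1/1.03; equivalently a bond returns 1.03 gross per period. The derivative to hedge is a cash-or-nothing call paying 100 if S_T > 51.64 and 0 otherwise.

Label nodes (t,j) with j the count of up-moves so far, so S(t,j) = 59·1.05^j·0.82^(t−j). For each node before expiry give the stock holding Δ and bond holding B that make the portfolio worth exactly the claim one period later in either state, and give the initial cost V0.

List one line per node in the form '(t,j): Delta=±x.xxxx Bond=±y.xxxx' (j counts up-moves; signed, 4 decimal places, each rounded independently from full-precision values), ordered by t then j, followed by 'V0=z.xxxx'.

(0,0): Delta=1.1030 Bond=24.4825
(1,0): Delta=7.9664 Bond=-306.8337
(1,1): Delta=0.5925 Bond=56.8408
(2,0): Delta=0.0000 Bond=0.0000
(2,1): Delta=8.5589 Bond=-346.1376
(2,2): Delta=0.0000 Bond=97.0874
V0=89.5586

Risk-neutral probability p* = (R−d)/(u−d) = (1.03−0.82)/(1.05−0.82) = 0.9130.
Terminal values V(3,·): V(3,0)=0.0000, V(3,1)=0.0000, V(3,2)=100.0000, V(3,3)=100.0000
(2,0): S=39.6716. Δ = (V_up−V_dn)/(S_up−S_dn) = (0.0000−0.0000)/(41.6552−32.5307) = 0.0000. V = [p*·0.0000 + (1−p*)·0.0000]/1.03 = 0.0000. B = V − Δ·S = 0.0000.
(2,1): S=50.7990. Δ = (V_up−V_dn)/(S_up−S_dn) = (100.0000−0.0000)/(53.3390−41.6552) = 8.5589. V = [p*·100.0000 + (1−p*)·0.0000]/1.03 = 88.6450. B = V − Δ·S = -346.1376.
(2,2): S=65.0475. Δ = (V_up−V_dn)/(S_up−S_dn) = (100.0000−100.0000)/(68.2999−53.3389) = 0.0000. V = [p*·100.0000 + (1−p*)·100.0000]/1.03 = 97.0874. B = V − Δ·S = 97.0874.
(1,0): S=48.3800. Δ = (V_up−V_dn)/(S_up−S_dn) = (88.6450−0.0000)/(50.7990−39.6716) = 7.9664. V = [p*·88.6450 + (1−p*)·0.0000]/1.03 = 78.5794. B = V − Δ·S = -306.8337.
(1,1): S=61.9500. Δ = (V_up−V_dn)/(S_up−S_dn) = (97.0874−88.6450)/(65.0475−50.7990) = 0.5925. V = [p*·97.0874 + (1−p*)·88.6450]/1.03 = 93.5469. B = V − Δ·S = 56.8408.
(0,0): S=59.0000. Δ = (V_up−V_dn)/(S_up−S_dn) = (93.5469−78.5794)/(61.9500−48.3800) = 1.1030. V = [p*·93.5469 + (1−p*)·78.5794]/1.03 = 89.5586. B = V − Δ·S = 24.4825.
Check: Δ(0,0)·S0 + B(0,0) = 89.5586 = V0.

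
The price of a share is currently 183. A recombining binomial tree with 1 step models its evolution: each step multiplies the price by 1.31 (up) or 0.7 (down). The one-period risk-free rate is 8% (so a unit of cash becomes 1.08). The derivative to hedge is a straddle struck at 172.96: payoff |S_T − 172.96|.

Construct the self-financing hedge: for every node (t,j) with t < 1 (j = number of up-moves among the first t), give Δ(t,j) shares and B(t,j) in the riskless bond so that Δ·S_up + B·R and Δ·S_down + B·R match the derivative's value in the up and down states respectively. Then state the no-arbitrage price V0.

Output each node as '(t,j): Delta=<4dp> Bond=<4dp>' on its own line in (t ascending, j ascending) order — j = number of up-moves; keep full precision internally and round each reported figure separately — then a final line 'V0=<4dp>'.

Since d<R<u, set p* = (R−d)/(u−d) = 0.6230; price each node as the discounted p*-expectation of its children.
At expiry t=1: V(1,0)=44.8600, V(1,1)=66.7700
Node (0,0) S=183.0000: V=(p*·66.7700+(1−p*)·44.8600)/1.08=54.1749; Δ=(66.7700−44.8600)/(239.7300−128.1000)=0.1963; B=V−Δ·S=18.2568
Each (Δ,B) replicates both successor values, so the strategy is self-financing and V0 is arbitrage-free.

(0,0): Delta=0.1963 Bond=18.2568
V0=54.1749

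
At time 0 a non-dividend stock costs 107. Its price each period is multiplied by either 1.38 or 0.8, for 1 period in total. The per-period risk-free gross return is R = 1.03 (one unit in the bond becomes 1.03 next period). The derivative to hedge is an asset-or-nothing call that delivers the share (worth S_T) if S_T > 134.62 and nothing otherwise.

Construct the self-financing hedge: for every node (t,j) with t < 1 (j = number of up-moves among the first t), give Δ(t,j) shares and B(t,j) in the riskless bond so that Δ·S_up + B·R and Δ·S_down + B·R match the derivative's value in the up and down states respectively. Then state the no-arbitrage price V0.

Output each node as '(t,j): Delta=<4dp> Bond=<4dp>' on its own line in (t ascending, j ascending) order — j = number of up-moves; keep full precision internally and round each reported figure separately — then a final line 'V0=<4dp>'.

(0,0): Delta=2.3793 Bond=-197.7369
V0=56.8493

Since d<R<u, set p* = (R−d)/(u−d) = 0.3966; price each node as the discounted p*-expectation of its children.
At expiry t=1: V(1,0)=0.0000, V(1,1)=147.6600
Node (0,0) S=107.0000: V=(p*·147.6600+(1−p*)·0.0000)/1.03=56.8493; Δ=(147.6600−0.0000)/(147.6600−85.6000)=2.3793; B=V−Δ·S=-197.7369
Self-financing check: at every node Δ·S+B equals the discounted successor values.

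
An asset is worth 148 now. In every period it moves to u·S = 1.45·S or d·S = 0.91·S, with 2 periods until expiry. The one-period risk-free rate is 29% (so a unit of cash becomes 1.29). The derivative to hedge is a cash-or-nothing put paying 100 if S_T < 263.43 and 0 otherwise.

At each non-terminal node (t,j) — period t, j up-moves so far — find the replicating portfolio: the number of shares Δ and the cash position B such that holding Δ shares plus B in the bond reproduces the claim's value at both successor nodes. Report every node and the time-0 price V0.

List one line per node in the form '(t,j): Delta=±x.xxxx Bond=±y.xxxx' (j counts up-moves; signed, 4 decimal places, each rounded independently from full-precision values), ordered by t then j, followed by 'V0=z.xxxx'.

(0,0): Delta=-0.6826 Bond=131.3545
(1,0): Delta=0.0000 Bond=77.5194
(1,1): Delta=-0.8629 Bond=208.1539
V0=30.3348

No-arbitrage ⇒ martingale measure with p* = (R−d)/(u−d) = 0.7037.
At expiry t=2: V(2,0)=100.0000, V(2,1)=100.0000, V(2,2)=0.0000
  t=1,j=0: stock 134.6800 → up 195.2860 (V=100.0000), down 122.5588 (V=100.0000). Price 77.5194; hedge Δ=0.0000, bond B=77.5194.
  t=1,j=1: stock 214.6000 → up 311.1700 (V=0.0000), down 195.2860 (V=100.0000). Price 22.9687; hedge Δ=-0.8629, bond B=208.1539.
  t=0,j=0: stock 148.0000 → up 214.6000 (V=22.9687), down 134.6800 (V=77.5194). Price 30.3348; hedge Δ=-0.6826, bond B=131.3545.
The time-0 hedge costs 30.3348, which is the no-arbitrage price.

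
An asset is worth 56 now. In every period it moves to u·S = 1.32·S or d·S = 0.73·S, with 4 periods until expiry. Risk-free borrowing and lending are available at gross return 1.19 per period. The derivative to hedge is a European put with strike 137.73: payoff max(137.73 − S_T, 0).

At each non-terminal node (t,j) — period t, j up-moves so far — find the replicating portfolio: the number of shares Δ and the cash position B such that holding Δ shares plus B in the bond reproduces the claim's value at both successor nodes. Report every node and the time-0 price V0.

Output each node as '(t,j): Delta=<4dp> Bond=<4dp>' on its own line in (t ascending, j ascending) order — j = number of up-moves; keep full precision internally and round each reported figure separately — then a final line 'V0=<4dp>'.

No-arbitrage ⇒ martingale measure with p* = (R−d)/(u−d) = 0.7797.
Terminal payoffs: V(4,0)=121.8270, V(4,1)=108.9739, V(4,2)=85.7326, V(4,3)=43.7073, V(4,4)=0.0000
  t=3,j=0: stock 21.7850 → up 28.7561 (V=108.9739), down 15.9030 (V=121.8270). Price 93.9545; hedge Δ=-1.0000, bond B=115.7395.
  t=3,j=1: stock 39.3920 → up 51.9974 (V=85.7326), down 28.7561 (V=108.9739). Price 76.3475; hedge Δ=-1.0000, bond B=115.7395.
  t=3,j=2: stock 71.2293 → up 94.0227 (V=43.7073), down 51.9974 (V=85.7326). Price 44.5102; hedge Δ=-1.0000, bond B=115.7395.
  t=3,j=3: stock 128.7982 → up 170.0136 (V=0.0000), down 94.0227 (V=43.7073). Price 8.0928; hedge Δ=-0.5752, bond B=82.1730.
  t=2,j=0: stock 29.8424 → up 39.3920 (V=76.3475), down 21.7850 (V=93.9545). Price 67.4177; hedge Δ=-1.0000, bond B=97.2601.
  t=2,j=1: stock 53.9616 → up 71.2293 (V=44.5102), down 39.3920 (V=76.3475). Price 43.2985; hedge Δ=-1.0000, bond B=97.2601.
  t=2,j=2: stock 97.5744 → up 128.7982 (V=8.0928), down 71.2293 (V=44.5102). Price 13.5437; hedge Δ=-0.6326, bond B=75.2681.
  t=1,j=0: stock 40.8800 → up 53.9616 (V=43.2985), down 29.8424 (V=67.4177). Price 40.8512; hedge Δ=-1.0000, bond B=81.7312.
  t=1,j=1: stock 73.9200 → up 97.5744 (V=13.5437), down 53.9616 (V=43.2985). Price 16.8906; hedge Δ=-0.6822, bond B=67.3225.
  t=0,j=0: stock 56.0000 → up 73.9200 (V=16.8906), down 40.8800 (V=40.8512). Price 18.6303; hedge Δ=-0.7252, bond B=59.2414.
Self-financing check: at every node Δ·S+B equals the discounted successor values.

(0,0): Delta=-0.7252 Bond=59.2414
(1,0): Delta=-1.0000 Bond=81.7312
(1,1): Delta=-0.6822 Bond=67.3225
(2,0): Delta=-1.0000 Bond=97.2601
(2,1): Delta=-1.0000 Bond=97.2601
(2,2): Delta=-0.6326 Bond=75.2681
(3,0): Delta=-1.0000 Bond=115.7395
(3,1): Delta=-1.0000 Bond=115.7395
(3,2): Delta=-1.0000 Bond=115.7395
(3,3): Delta=-0.5752 Bond=82.1730
V0=18.6303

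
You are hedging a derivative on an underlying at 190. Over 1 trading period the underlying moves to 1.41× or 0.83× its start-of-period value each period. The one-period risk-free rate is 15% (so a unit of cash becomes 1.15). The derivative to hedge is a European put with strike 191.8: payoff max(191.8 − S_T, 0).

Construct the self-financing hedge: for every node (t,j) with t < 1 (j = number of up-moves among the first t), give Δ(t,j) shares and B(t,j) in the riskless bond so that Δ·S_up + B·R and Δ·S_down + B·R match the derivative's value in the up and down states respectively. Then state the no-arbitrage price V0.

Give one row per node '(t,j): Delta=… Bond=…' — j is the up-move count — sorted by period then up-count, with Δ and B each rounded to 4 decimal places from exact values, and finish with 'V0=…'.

(0,0): Delta=-0.3094 Bond=72.0855
V0=13.2924

Since d<R<u, set p* = (R−d)/(u−d) = 0.5517; price each node as the discounted p*-expectation of its children.
Payoff layer (t=1): V(1,0)=34.1000, V(1,1)=0.0000
  t=0,j=0: stock 190.0000 → up 267.9000 (V=0.0000), down 157.7000 (V=34.1000). Price 13.2924; hedge Δ=-0.3094, bond B=72.0855.
Each (Δ,B) replicates both successor values, so the strategy is self-financing and V0 is arbitrage-free.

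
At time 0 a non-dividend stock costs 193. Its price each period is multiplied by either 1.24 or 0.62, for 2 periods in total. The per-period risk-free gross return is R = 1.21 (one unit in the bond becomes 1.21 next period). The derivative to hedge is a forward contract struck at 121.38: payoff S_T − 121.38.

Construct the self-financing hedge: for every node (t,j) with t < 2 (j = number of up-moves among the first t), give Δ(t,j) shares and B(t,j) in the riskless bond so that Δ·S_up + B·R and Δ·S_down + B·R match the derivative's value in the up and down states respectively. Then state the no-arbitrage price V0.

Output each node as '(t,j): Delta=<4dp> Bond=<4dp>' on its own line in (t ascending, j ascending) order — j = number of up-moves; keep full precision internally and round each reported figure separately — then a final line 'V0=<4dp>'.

(0,0): Delta=1.0000 Bond=-82.9042
(1,0): Delta=1.0000 Bond=-100.3140
(1,1): Delta=1.0000 Bond=-100.3140
V0=110.0958

The replicating-portfolio and risk-neutral prices coincide; use p* = (1.21−0.62)/(1.24−0.62) = 0.9516 for the latter.
Terminal values V(2,·): V(2,0)=-47.1908, V(2,1)=26.9984, V(2,2)=175.3768
  t=1,j=0: stock 119.6600 → up 148.3784 (V=26.9984), down 74.1892 (V=-47.1908). Price 19.3460; hedge Δ=1.0000, bond B=-100.3140.
  t=1,j=1: stock 239.3200 → up 296.7568 (V=175.3768), down 148.3784 (V=26.9984). Price 139.0060; hedge Δ=1.0000, bond B=-100.3140.
  t=0,j=0: stock 193.0000 → up 239.3200 (V=139.0060), down 119.6600 (V=19.3460). Price 110.0958; hedge Δ=1.0000, bond B=-82.9042.
The time-0 hedge costs 110.0958, which is the no-arbitrage price.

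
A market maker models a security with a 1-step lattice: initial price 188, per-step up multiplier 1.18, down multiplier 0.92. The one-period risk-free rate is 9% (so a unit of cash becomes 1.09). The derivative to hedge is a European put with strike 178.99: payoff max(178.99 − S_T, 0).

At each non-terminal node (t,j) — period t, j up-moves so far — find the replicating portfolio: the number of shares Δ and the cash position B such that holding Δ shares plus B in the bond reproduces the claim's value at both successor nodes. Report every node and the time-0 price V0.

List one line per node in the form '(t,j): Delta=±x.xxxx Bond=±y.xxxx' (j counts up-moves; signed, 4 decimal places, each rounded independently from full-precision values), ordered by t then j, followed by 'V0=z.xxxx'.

(0,0): Delta=-0.1234 Bond=25.1073
V0=1.9150

No-arbitrage ⇒ martingale measure with p* = (R−d)/(u−d) = 0.6538.
Terminal payoffs: V(1,0)=6.0300, V(1,1)=0.0000
(0,0): S=188.0000. Δ = (V_up−V_dn)/(S_up−S_dn) = (0.0000−6.0300)/(221.8400−172.9600) = -0.1234. V = [p*·0.0000 + (1−p*)·6.0300]/1.09 = 1.9150. B = V − Δ·S = 25.1073.
Check: Δ(0,0)·S0 + B(0,0) = 1.9150 = V0.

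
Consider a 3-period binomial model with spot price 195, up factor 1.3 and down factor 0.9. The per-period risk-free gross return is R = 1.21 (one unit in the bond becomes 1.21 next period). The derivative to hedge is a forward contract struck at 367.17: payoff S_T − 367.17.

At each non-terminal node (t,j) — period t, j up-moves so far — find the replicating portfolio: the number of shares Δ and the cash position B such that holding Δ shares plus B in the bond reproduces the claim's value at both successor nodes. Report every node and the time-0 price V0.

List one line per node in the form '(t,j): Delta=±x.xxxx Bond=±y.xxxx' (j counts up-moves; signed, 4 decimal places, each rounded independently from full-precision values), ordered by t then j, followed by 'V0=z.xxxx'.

(0,0): Delta=1.0000 Bond=-207.2579
(1,0): Delta=1.0000 Bond=-250.7821
(1,1): Delta=1.0000 Bond=-250.7821
(2,0): Delta=1.0000 Bond=-303.4463
(2,1): Delta=1.0000 Bond=-303.4463
(2,2): Delta=1.0000 Bond=-303.4463
V0=-12.2579

Since d<R<u, set p* = (R−d)/(u−d) = 0.7750; price each node as the discounted p*-expectation of its children.
Terminal payoffs: V(3,0)=-225.0150, V(3,1)=-161.8350, V(3,2)=-70.5750, V(3,3)=61.2450
Node (2,0) S=157.9500: V=(p*·-161.8350+(1−p*)·-225.0150)/1.21=-145.4963; Δ=(-161.8350−-225.0150)/(205.3350−142.1550)=1.0000; B=V−Δ·S=-303.4463
Node (2,1) S=228.1500: V=(p*·-70.5750+(1−p*)·-161.8350)/1.21=-75.2963; Δ=(-70.5750−-161.8350)/(296.5950−205.3350)=1.0000; B=V−Δ·S=-303.4463
Node (2,2) S=329.5500: V=(p*·61.2450+(1−p*)·-70.5750)/1.21=26.1037; Δ=(61.2450−-70.5750)/(428.4150−296.5950)=1.0000; B=V−Δ·S=-303.4463
Node (1,0) S=175.5000: V=(p*·-75.2963+(1−p*)·-145.4963)/1.21=-75.2821; Δ=(-75.2963−-145.4963)/(228.1500−157.9500)=1.0000; B=V−Δ·S=-250.7821
Node (1,1) S=253.5000: V=(p*·26.1037+(1−p*)·-75.2963)/1.21=2.7179; Δ=(26.1037−-75.2963)/(329.5500−228.1500)=1.0000; B=V−Δ·S=-250.7821
Node (0,0) S=195.0000: V=(p*·2.7179+(1−p*)·-75.2821)/1.21=-12.2579; Δ=(2.7179−-75.2821)/(253.5000−175.5000)=1.0000; B=V−Δ·S=-207.2579
Check: Δ(0,0)·S0 + B(0,0) = -12.2579 = V0.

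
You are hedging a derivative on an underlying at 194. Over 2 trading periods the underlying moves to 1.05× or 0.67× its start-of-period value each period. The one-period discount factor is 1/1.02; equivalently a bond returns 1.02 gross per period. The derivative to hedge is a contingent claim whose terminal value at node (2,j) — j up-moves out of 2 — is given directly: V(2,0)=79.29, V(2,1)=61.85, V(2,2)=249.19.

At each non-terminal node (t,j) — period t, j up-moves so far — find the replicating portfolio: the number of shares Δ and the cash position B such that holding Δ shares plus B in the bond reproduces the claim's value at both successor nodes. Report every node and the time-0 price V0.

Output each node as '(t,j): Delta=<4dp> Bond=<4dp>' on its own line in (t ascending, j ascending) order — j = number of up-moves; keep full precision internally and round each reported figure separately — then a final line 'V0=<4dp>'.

(0,0): Delta=2.2764 Bond=-229.3142
(1,0): Delta=-0.3531 Bond=107.8818
(1,1): Delta=2.4202 Bond=-263.1961
V0=212.3090

The replicating-portfolio and risk-neutral prices coincide; use p* = (1.02−0.67)/(1.05−0.67) = 0.9211 for the latter.
Terminal payoffs: V(2,0)=79.2900, V(2,1)=61.8500, V(2,2)=249.1900
  t=1,j=0: stock 129.9800 → up 136.4790 (V=61.8500), down 87.0866 (V=79.2900). Price 61.9871; hedge Δ=-0.3531, bond B=107.8818.
  t=1,j=1: stock 203.7000 → up 213.8850 (V=249.1900), down 136.4790 (V=61.8500). Price 229.8039; hedge Δ=2.4202, bond B=-263.1961.
  t=0,j=0: stock 194.0000 → up 203.7000 (V=229.8039), down 129.9800 (V=61.9871). Price 212.3090; hedge Δ=2.2764, bond B=-229.3142.
Each (Δ,B) replicates both successor values, so the strategy is self-financing and V0 is arbitrage-free.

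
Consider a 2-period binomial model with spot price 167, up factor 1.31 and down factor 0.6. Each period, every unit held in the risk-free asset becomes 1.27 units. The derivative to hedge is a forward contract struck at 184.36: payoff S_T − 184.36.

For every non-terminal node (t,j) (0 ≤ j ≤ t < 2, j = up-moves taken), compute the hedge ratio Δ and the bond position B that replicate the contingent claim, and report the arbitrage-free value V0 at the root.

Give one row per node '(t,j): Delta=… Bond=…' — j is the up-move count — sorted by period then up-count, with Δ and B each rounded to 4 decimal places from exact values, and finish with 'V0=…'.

No-arbitrage ⇒ martingale measure with p* = (R−d)/(u−d) = 0.9437.
Terminal payoffs: V(2,0)=-124.2400, V(2,1)=-53.0980, V(2,2)=102.2287
(1,0): S=100.2000. Δ = (V_up−V_dn)/(S_up−S_dn) = (-53.0980−-124.2400)/(131.2620−60.1200) = 1.0000. V = [p*·-53.0980 + (1−p*)·-124.2400]/1.27 = -44.9654. B = V − Δ·S = -145.1654.
(1,1): S=218.7700. Δ = (V_up−V_dn)/(S_up−S_dn) = (102.2287−-53.0980)/(286.5887−131.2620) = 1.0000. V = [p*·102.2287 + (1−p*)·-53.0980]/1.27 = 73.6046. B = V − Δ·S = -145.1654.
(0,0): S=167.0000. Δ = (V_up−V_dn)/(S_up−S_dn) = (73.6046−-44.9654)/(218.7700−100.2000) = 1.0000. V = [p*·73.6046 + (1−p*)·-44.9654]/1.27 = 52.6966. B = V − Δ·S = -114.3034.
Self-financing check: at every node Δ·S+B equals the discounted successor values.

(0,0): Delta=1.0000 Bond=-114.3034
(1,0): Delta=1.0000 Bond=-145.1654
(1,1): Delta=1.0000 Bond=-145.1654
V0=52.6966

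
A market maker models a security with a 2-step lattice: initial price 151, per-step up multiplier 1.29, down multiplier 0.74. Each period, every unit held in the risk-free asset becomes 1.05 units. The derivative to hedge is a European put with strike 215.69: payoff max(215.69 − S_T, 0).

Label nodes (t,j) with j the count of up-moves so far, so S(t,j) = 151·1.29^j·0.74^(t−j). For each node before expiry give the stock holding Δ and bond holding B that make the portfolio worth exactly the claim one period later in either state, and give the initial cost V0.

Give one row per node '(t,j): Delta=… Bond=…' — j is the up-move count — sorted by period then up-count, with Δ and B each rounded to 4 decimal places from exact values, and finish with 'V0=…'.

The replicating-portfolio and risk-neutral prices coincide; use p* = (1.05−0.74)/(1.29−0.74) = 0.5636 for the latter.
Terminal values V(2,·): V(2,0)=133.0024, V(2,1)=71.5454, V(2,2)=0.0000
(1,0): S=111.7400. Δ = (V_up−V_dn)/(S_up−S_dn) = (71.5454−133.0024)/(144.1446−82.6876) = -1.0000. V = [p*·71.5454 + (1−p*)·133.0024]/1.05 = 93.6790. B = V − Δ·S = 205.4190.
(1,1): S=194.7900. Δ = (V_up−V_dn)/(S_up−S_dn) = (0.0000−71.5454)/(251.2791−144.1446) = -0.6678. V = [p*·0.0000 + (1−p*)·71.5454]/1.05 = 29.7332. B = V − Δ·S = 159.8157.
(0,0): S=151.0000. Δ = (V_up−V_dn)/(S_up−S_dn) = (29.7332−93.6790)/(194.7900−111.7400) = -0.7700. V = [p*·29.7332 + (1−p*)·93.6790]/1.05 = 54.8922. B = V − Δ·S = 171.1575.
Root portfolio cost Δ·151+B reproduces V0=54.8922.

(0,0): Delta=-0.7700 Bond=171.1575
(1,0): Delta=-1.0000 Bond=205.4190
(1,1): Delta=-0.6678 Bond=159.8157
V0=54.8922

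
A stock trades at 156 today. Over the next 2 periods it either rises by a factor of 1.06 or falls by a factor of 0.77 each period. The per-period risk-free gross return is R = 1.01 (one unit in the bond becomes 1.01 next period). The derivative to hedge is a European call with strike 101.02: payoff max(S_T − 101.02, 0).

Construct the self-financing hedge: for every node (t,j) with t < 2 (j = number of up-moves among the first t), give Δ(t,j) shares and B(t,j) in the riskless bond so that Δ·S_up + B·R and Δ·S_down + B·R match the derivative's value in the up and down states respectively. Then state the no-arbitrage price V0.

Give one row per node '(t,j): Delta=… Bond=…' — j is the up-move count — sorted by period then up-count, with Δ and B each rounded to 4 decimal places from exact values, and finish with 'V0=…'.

No-arbitrage ⇒ martingale measure with p* = (R−d)/(u−d) = 0.8276.
Payoff layer (t=2): V(2,0)=0.0000, V(2,1)=26.3072, V(2,2)=74.2616
  t=1,j=0: stock 120.1200 → up 127.3272 (V=26.3072), down 92.4924 (V=0.0000). Price 21.5559; hedge Δ=0.7552, bond B=-69.1586.
  t=1,j=1: stock 165.3600 → up 175.2816 (V=74.2616), down 127.3272 (V=26.3072). Price 65.3402; hedge Δ=1.0000, bond B=-100.0198.
  t=0,j=0: stock 156.0000 → up 165.3600 (V=65.3402), down 120.1200 (V=21.5559). Price 57.2190; hedge Δ=0.9678, bond B=-93.7613.
Each (Δ,B) replicates both successor values, so the strategy is self-financing and V0 is arbitrage-free.

(0,0): Delta=0.9678 Bond=-93.7613
(1,0): Delta=0.7552 Bond=-69.1586
(1,1): Delta=1.0000 Bond=-100.0198
V0=57.2190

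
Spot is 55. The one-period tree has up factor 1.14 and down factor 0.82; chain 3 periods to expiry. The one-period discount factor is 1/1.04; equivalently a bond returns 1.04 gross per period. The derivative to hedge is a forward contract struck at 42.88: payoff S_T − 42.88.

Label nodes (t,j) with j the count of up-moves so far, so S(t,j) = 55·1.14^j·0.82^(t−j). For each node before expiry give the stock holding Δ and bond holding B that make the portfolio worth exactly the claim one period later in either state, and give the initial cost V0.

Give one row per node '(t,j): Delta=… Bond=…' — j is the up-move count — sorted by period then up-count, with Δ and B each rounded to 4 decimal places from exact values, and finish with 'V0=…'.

Risk-neutral probability p* = (R−d)/(u−d) = (1.04−0.82)/(1.14−0.82) = 0.6875.
Payoff layer (t=3): V(3,0)=-12.5548, V(3,1)=-0.7205, V(3,2)=15.7320, V(3,3)=38.6049
Node (2,0) S=36.9820: V=(p*·-0.7205+(1−p*)·-12.5548)/1.04=-4.2488; Δ=(-0.7205−-12.5548)/(42.1595−30.3252)=1.0000; B=V−Δ·S=-41.2308
Node (2,1) S=51.4140: V=(p*·15.7320+(1−p*)·-0.7205)/1.04=10.1832; Δ=(15.7320−-0.7205)/(58.6120−42.1595)=1.0000; B=V−Δ·S=-41.2308
Node (2,2) S=71.4780: V=(p*·38.6049+(1−p*)·15.7320)/1.04=30.2472; Δ=(38.6049−15.7320)/(81.4849−58.6120)=1.0000; B=V−Δ·S=-41.2308
Node (1,0) S=45.1000: V=(p*·10.1832+(1−p*)·-4.2488)/1.04=5.4550; Δ=(10.1832−-4.2488)/(51.4140−36.9820)=1.0000; B=V−Δ·S=-39.6450
Node (1,1) S=62.7000: V=(p*·30.2472+(1−p*)·10.1832)/1.04=23.0550; Δ=(30.2472−10.1832)/(71.4780−51.4140)=1.0000; B=V−Δ·S=-39.6450
Node (0,0) S=55.0000: V=(p*·23.0550+(1−p*)·5.4550)/1.04=16.8798; Δ=(23.0550−5.4550)/(62.7000−45.1000)=1.0000; B=V−Δ·S=-38.1202
Root portfolio cost Δ·55+B reproduces V0=16.8798.

(0,0): Delta=1.0000 Bond=-38.1202
(1,0): Delta=1.0000 Bond=-39.6450
(1,1): Delta=1.0000 Bond=-39.6450
(2,0): Delta=1.0000 Bond=-41.2308
(2,1): Delta=1.0000 Bond=-41.2308
(2,2): Delta=1.0000 Bond=-41.2308
V0=16.8798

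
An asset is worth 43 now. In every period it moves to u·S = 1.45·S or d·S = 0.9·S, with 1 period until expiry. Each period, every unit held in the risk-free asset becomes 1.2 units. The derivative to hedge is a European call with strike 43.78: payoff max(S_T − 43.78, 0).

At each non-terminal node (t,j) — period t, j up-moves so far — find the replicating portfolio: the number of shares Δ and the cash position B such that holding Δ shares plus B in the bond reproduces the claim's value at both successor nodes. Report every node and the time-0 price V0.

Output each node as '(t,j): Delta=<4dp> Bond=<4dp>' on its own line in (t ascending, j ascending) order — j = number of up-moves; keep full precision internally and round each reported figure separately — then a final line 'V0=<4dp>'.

(0,0): Delta=0.7852 Bond=-25.3227
V0=8.4409

The replicating-portfolio and risk-neutral prices coincide; use p* = (1.2−0.9)/(1.45−0.9) = 0.5455 for the latter.
At expiry t=1: V(1,0)=0.0000, V(1,1)=18.5700
  t=0,j=0: stock 43.0000 → up 62.3500 (V=18.5700), down 38.7000 (V=0.0000). Price 8.4409; hedge Δ=0.7852, bond B=-25.3227.
The time-0 hedge costs 8.4409, which is the no-arbitrage price.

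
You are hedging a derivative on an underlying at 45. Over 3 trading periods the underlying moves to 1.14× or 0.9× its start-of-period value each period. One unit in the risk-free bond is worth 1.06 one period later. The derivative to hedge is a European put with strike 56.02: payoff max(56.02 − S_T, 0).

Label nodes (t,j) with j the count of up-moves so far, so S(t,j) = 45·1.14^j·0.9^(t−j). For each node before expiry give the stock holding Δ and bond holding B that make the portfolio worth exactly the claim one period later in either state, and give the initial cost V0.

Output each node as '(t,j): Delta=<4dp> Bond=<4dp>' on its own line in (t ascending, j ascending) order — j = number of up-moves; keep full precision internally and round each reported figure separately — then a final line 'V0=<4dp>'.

(0,0): Delta=-0.6100 Bond=32.1330
(1,0): Delta=-1.0000 Bond=49.8576
(1,1): Delta=-0.4560 Bond=26.1626
(2,0): Delta=-1.0000 Bond=52.8491
(2,1): Delta=-1.0000 Bond=52.8491
(2,2): Delta=-0.2413 Bond=15.1740
V0=4.6848

Under the risk-neutral measure, an up-move has probability p* = (R−d)/(u−d) = 0.6667 and values discount at R = 1.06.
Terminal values V(3,·): V(3,0)=23.2150, V(3,1)=14.4670, V(3,2)=3.3862, V(3,3)=0.0000
  t=2,j=0: stock 36.4500 → up 41.5530 (V=14.4670), down 32.8050 (V=23.2150). Price 16.3991; hedge Δ=-1.0000, bond B=52.8491.
  t=2,j=1: stock 46.1700 → up 52.6338 (V=3.3862), down 41.5530 (V=14.4670). Price 6.6791; hedge Δ=-1.0000, bond B=52.8491.
  t=2,j=2: stock 58.4820 → up 66.6695 (V=0.0000), down 52.6338 (V=3.3862). Price 1.0648; hedge Δ=-0.2413, bond B=15.1740.
  t=1,j=0: stock 40.5000 → up 46.1700 (V=6.6791), down 36.4500 (V=16.3991). Price 9.3576; hedge Δ=-1.0000, bond B=49.8576.
  t=1,j=1: stock 51.3000 → up 58.4820 (V=1.0648), down 46.1700 (V=6.6791). Price 2.7700; hedge Δ=-0.4560, bond B=26.1626.
  t=0,j=0: stock 45.0000 → up 51.3000 (V=2.7700), down 40.5000 (V=9.3576). Price 4.6848; hedge Δ=-0.6100, bond B=32.1330.
Each (Δ,B) replicates both successor values, so the strategy is self-financing and V0 is arbitrage-free.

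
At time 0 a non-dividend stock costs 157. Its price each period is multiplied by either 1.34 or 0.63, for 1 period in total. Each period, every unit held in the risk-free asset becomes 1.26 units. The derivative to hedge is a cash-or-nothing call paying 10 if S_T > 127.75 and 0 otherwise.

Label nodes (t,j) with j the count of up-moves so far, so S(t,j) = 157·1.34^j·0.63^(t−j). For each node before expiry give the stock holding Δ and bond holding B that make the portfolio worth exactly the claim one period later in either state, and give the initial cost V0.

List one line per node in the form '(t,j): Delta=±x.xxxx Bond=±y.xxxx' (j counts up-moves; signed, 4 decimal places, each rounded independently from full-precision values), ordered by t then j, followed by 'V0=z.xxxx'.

Under the risk-neutral measure, an up-move has probability p* = (R−d)/(u−d) = 0.8873 and values discount at R = 1.26.
Payoff layer (t=1): V(1,0)=0.0000, V(1,1)=10.0000
(0,0): S=157.0000. Δ = (V_up−V_dn)/(S_up−S_dn) = (10.0000−0.0000)/(210.3800−98.9100) = 0.0897. V = [p*·10.0000 + (1−p*)·0.0000]/1.26 = 7.0423. B = V − Δ·S = -7.0423.
Each (Δ,B) replicates both successor values, so the strategy is self-financing and V0 is arbitrage-free.

(0,0): Delta=0.0897 Bond=-7.0423
V0=7.0423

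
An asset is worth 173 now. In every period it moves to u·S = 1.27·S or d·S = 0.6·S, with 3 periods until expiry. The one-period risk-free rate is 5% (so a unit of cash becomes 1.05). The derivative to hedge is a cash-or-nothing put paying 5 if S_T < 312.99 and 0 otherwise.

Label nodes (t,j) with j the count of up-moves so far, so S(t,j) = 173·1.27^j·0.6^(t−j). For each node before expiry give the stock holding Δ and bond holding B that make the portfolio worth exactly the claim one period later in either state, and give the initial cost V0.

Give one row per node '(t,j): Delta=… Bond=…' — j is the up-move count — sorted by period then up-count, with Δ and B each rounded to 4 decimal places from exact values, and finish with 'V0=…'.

No-arbitrage ⇒ martingale measure with p* = (R−d)/(u−d) = 0.6716.
Terminal values V(3,·): V(3,0)=5.0000, V(3,1)=5.0000, V(3,2)=5.0000, V(3,3)=0.0000
  t=2,j=0: stock 62.2800 → up 79.0956 (V=5.0000), down 37.3680 (V=5.0000). Price 4.7619; hedge Δ=0.0000, bond B=4.7619.
  t=2,j=1: stock 131.8260 → up 167.4190 (V=5.0000), down 79.0956 (V=5.0000). Price 4.7619; hedge Δ=0.0000, bond B=4.7619.
  t=2,j=2: stock 279.0317 → up 354.3703 (V=0.0000), down 167.4190 (V=5.0000). Price 1.5636; hedge Δ=-0.0267, bond B=9.0263.
  t=1,j=0: stock 103.8000 → up 131.8260 (V=4.7619), down 62.2800 (V=4.7619). Price 4.5351; hedge Δ=0.0000, bond B=4.5351.
  t=1,j=1: stock 219.7100 → up 279.0317 (V=1.5636), down 131.8260 (V=4.7619). Price 2.4893; hedge Δ=-0.0217, bond B=7.2629.
  t=0,j=0: stock 173.0000 → up 219.7100 (V=2.4893), down 103.8000 (V=4.5351). Price 3.0106; hedge Δ=-0.0177, bond B=6.0640.
Check: Δ(0,0)·S0 + B(0,0) = 3.0106 = V0.

(0,0): Delta=-0.0177 Bond=6.0640
(1,0): Delta=0.0000 Bond=4.5351
(1,1): Delta=-0.0217 Bond=7.2629
(2,0): Delta=0.0000 Bond=4.7619
(2,1): Delta=0.0000 Bond=4.7619
(2,2): Delta=-0.0267 Bond=9.0263
V0=3.0106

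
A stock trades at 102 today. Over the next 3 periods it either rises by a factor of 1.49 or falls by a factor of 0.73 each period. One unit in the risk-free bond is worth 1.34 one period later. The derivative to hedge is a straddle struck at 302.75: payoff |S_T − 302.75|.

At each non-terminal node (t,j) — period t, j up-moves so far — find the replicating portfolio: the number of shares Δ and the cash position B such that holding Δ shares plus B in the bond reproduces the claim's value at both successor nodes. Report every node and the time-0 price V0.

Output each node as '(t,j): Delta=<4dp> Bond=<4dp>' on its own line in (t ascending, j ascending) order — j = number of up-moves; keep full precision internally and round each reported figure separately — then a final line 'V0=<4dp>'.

Since d<R<u, set p* = (R−d)/(u−d) = 0.8026; price each node as the discounted p*-expectation of its children.
At expiry t=3: V(3,0)=263.0703, V(3,1)=221.7599, V(3,2)=137.4414, V(3,3)=34.6608
Node (2,0) S=54.3558: V=(p*·221.7599+(1−p*)·263.0703)/1.34=171.5770; Δ=(221.7599−263.0703)/(80.9901−39.6797)=-1.0000; B=V−Δ·S=225.9328
Node (2,1) S=110.9454: V=(p*·137.4414+(1−p*)·221.7599)/1.34=114.9874; Δ=(137.4414−221.7599)/(165.3086−80.9901)=-1.0000; B=V−Δ·S=225.9328
Node (2,2) S=226.4502: V=(p*·34.6608+(1−p*)·137.4414)/1.34=41.0048; Δ=(34.6608−137.4414)/(337.4108−165.3086)=-0.5972; B=V−Δ·S=176.2424
Node (1,0) S=74.4600: V=(p*·114.9874+(1−p*)·171.5770)/1.34=94.1466; Δ=(114.9874−171.5770)/(110.9454−54.3558)=-1.0000; B=V−Δ·S=168.6066
Node (1,1) S=151.9800: V=(p*·41.0048+(1−p*)·114.9874)/1.34=41.4975; Δ=(41.0048−114.9874)/(226.4502−110.9454)=-0.6405; B=V−Δ·S=138.8431
Node (0,0) S=102.0000: V=(p*·41.4975+(1−p*)·94.1466)/1.34=38.7230; Δ=(41.4975−94.1466)/(151.9800−74.4600)=-0.6792; B=V−Δ·S=107.9981
The time-0 hedge costs 38.7230, which is the no-arbitrage price.

(0,0): Delta=-0.6792 Bond=107.9981
(1,0): Delta=-1.0000 Bond=168.6066
(1,1): Delta=-0.6405 Bond=138.8431
(2,0): Delta=-1.0000 Bond=225.9328
(2,1): Delta=-1.0000 Bond=225.9328
(2,2): Delta=-0.5972 Bond=176.2424
V0=38.7230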